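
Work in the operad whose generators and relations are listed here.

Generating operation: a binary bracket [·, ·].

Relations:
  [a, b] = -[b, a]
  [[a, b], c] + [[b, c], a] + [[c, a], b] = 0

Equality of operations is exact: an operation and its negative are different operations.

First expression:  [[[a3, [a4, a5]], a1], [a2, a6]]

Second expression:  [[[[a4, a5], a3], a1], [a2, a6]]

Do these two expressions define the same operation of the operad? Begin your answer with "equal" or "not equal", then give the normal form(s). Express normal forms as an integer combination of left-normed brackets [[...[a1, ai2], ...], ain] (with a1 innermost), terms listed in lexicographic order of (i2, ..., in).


not equal — first -[[[[[a1, a3], a4], a5], a2], a6] + [[[[[a1, a3], a4], a5], a6], a2] + [[[[[a1, a3], a5], a4], a2], a6] - [[[[[a1, a3], a5], a4], a6], a2] + [[[[[a1, a4], a5], a3], a2], a6] - [[[[[a1, a4], a5], a3], a6], a2] - [[[[[a1, a5], a4], a3], a2], a6] + [[[[[a1, a5], a4], a3], a6], a2], second [[[[[a1, a3], a4], a5], a2], a6] - [[[[[a1, a3], a4], a5], a6], a2] - [[[[[a1, a3], a5], a4], a2], a6] + [[[[[a1, a3], a5], a4], a6], a2] - [[[[[a1, a4], a5], a3], a2], a6] + [[[[[a1, a4], a5], a3], a6], a2] + [[[[[a1, a5], a4], a3], a2], a6] - [[[[[a1, a5], a4], a3], a6], a2]

The first composite normalizes to -[[[[[a1, a3], a4], a5], a2], a6] + [[[[[a1, a3], a4], a5], a6], a2] + [[[[[a1, a3], a5], a4], a2], a6] - [[[[[a1, a3], a5], a4], a6], a2] + [[[[[a1, a4], a5], a3], a2], a6] - [[[[[a1, a4], a5], a3], a6], a2] - [[[[[a1, a5], a4], a3], a2], a6] + [[[[[a1, a5], a4], a3], a6], a2]
The second composite normalizes to [[[[[a1, a3], a4], a5], a2], a6] - [[[[[a1, a3], a4], a5], a6], a2] - [[[[[a1, a3], a5], a4], a2], a6] + [[[[[a1, a3], a5], a4], a6], a2] - [[[[[a1, a4], a5], a3], a2], a6] + [[[[[a1, a4], a5], a3], a6], a2] + [[[[[a1, a5], a4], a3], a2], a6] - [[[[[a1, a5], a4], a3], a6], a2]
They disagree, so not equal.


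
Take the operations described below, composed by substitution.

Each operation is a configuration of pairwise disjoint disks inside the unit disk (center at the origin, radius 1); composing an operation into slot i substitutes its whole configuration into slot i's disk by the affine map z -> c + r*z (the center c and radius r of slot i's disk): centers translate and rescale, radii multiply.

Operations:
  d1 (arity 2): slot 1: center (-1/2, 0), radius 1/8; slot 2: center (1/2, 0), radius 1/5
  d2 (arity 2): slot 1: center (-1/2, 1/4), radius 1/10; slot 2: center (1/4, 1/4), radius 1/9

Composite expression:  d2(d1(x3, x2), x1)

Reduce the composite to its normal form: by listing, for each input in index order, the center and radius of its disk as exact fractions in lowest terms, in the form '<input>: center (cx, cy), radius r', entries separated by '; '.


Each x-disk chains the slot maps above it in d2; radii multiply.
x3: after 2 affine steps, its disk has center (-11/20, 1/4), radius 1/80
x2: after 2 affine steps, its disk has center (-9/20, 1/4), radius 1/50
x1: after 1 affine step, its disk has center (1/4, 1/4), radius 1/9

x1: center (1/4, 1/4), radius 1/9; x2: center (-9/20, 1/4), radius 1/50; x3: center (-11/20, 1/4), radius 1/80


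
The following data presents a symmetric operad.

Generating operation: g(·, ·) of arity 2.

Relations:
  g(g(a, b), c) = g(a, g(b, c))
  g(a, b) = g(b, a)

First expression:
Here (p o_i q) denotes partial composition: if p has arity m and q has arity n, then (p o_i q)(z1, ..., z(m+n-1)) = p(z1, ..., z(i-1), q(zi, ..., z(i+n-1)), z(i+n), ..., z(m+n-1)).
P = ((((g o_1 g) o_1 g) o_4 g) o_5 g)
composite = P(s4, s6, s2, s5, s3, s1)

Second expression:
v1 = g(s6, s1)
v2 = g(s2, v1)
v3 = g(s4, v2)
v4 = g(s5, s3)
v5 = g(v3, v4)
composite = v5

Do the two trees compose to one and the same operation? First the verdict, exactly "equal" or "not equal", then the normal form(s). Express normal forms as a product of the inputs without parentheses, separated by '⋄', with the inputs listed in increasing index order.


equal: each reduces to s1 ⋄ s2 ⋄ s3 ⋄ s4 ⋄ s5 ⋄ s6

In normal form, the first expression is s1 ⋄ s2 ⋄ s3 ⋄ s4 ⋄ s5 ⋄ s6
In normal form, the second expression is s1 ⋄ s2 ⋄ s3 ⋄ s4 ⋄ s5 ⋄ s6
The forms coincide; equal.


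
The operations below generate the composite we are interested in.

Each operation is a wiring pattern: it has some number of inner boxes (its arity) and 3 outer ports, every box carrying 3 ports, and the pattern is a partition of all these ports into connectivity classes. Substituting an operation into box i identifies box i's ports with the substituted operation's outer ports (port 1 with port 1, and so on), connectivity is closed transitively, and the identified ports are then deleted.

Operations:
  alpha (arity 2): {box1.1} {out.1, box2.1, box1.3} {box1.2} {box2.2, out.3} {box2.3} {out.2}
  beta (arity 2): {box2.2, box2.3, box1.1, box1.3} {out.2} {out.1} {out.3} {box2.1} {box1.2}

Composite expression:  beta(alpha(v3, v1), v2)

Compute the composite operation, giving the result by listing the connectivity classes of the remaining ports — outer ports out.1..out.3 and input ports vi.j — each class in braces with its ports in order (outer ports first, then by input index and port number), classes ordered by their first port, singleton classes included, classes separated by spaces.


{out.1} {out.2} {out.3} {v1.1, v1.2, v2.2, v2.3, v3.3} {v1.3} {v2.1} {v3.1} {v3.2}

Two ports join when wires chain via beta-identified ports.
composing alpha on (v3, v1), with out.j its own outer ports: {out.1, v1.1, v3.3} {out.2} {out.3, v1.2} {v1.3} {v3.1} {v3.2}
composing beta on (v3, v1, v2), with out.j its own outer ports: {out.1} {out.2} {out.3} {v1.1, v1.2, v2.2, v2.3, v3.3} {v1.3} {v2.1} {v3.1} {v3.2}


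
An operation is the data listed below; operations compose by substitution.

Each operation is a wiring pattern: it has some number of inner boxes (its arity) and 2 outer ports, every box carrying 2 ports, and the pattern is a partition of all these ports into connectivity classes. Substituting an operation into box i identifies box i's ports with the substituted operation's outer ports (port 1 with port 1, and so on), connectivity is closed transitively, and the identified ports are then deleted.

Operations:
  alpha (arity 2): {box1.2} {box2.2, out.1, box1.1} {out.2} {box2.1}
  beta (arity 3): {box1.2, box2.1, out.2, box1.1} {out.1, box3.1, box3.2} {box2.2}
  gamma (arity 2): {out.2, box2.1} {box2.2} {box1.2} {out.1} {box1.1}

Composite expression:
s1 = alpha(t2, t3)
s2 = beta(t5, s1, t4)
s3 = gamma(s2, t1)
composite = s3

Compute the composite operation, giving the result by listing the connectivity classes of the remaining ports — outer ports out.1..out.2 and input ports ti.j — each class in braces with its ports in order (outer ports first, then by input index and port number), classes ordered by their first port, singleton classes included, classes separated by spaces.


{out.1} {out.2, t1.1} {t1.2} {t2.1, t3.2, t5.1, t5.2} {t2.2} {t3.1} {t4.1, t4.2}

Substituting into gamma glues patterns; closure does the rest.
the subtree at alpha composes to {out.1, t2.1, t3.2} {out.2} {t2.2} {t3.1} on (t2, t3); out.j = own outer ports
the subtree at beta composes to {out.1, t4.1, t4.2} {out.2, t2.1, t3.2, t5.1, t5.2} {t2.2} {t3.1} on (t5, t2, t3, t4); out.j = own outer ports
the subtree at gamma composes to {out.1} {out.2, t1.1} {t1.2} {t2.1, t3.2, t5.1, t5.2} {t2.2} {t3.1} {t4.1, t4.2} on (t5, t2, t3, t4, t1); out.j = own outer ports


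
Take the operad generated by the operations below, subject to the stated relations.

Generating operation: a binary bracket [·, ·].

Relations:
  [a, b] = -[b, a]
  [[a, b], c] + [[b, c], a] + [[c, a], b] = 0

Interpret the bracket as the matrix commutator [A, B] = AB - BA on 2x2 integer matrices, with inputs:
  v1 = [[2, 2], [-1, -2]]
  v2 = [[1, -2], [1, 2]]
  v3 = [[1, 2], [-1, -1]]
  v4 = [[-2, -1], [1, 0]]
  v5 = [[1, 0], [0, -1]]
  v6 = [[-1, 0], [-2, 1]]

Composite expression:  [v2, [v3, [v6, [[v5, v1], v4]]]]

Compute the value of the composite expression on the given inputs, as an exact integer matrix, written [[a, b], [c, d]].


[[32, -224], [-128, -32]]


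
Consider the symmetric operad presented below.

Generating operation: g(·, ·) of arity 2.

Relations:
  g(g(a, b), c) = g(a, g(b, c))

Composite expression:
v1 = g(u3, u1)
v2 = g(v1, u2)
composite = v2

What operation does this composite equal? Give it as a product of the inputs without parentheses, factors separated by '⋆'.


u3 ⋆ u1 ⋆ u2

The g-tree's shape is irrelevant; the u-reading-order decides.
g(u3, u1) flattens to u3 ⋆ u1
g(g(u3, u1), u2) flattens to u3 ⋆ u1 ⋆ u2


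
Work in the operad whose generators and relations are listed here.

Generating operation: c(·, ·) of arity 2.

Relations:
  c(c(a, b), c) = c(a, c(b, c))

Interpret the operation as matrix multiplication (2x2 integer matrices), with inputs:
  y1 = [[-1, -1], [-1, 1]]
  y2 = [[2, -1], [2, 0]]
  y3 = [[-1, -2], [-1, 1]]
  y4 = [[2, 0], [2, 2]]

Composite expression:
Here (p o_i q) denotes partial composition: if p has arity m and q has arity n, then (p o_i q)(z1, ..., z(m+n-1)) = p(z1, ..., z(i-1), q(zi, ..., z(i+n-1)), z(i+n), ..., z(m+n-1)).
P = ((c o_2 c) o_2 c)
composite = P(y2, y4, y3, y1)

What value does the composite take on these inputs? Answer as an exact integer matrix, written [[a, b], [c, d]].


[[6, -6], [12, -4]]


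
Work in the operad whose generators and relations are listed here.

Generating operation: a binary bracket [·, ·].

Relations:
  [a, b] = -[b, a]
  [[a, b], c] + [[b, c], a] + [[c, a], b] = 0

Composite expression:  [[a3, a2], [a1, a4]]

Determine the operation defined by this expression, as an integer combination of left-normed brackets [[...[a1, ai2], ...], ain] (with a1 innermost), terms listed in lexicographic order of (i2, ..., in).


[[[a1, a4], a2], a3] - [[[a1, a4], a3], a2]

Skip Jacobi rewriting: expand, keep a1-initial words, read off terms.
Composite bracket: [[a3, a2], [a1, a4]]
Expanding via [a, b] = ab - ba: 8 signed words (2^3 = 8).
Words beginning with a1 determine it all:
  a1a4a2a3 appears with sign +1, giving the term +[[[a1, a4], a2], a3]
  a1a4a3a2 appears with sign -1, giving the term -[[[a1, a4], a3], a2]


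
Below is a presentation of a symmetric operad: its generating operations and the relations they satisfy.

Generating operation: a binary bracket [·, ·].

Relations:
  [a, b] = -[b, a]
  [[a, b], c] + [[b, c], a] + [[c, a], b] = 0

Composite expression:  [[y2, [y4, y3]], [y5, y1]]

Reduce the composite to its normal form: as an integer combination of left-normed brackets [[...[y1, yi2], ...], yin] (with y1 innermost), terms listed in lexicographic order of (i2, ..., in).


-[[[[y1, y5], y2], y3], y4] + [[[[y1, y5], y2], y4], y3] + [[[[y1, y5], y3], y4], y2] - [[[[y1, y5], y4], y3], y2]

Expand each bracket as ab - ba; the y1-initial words give the coefficients.
Composite bracket: [[y2, [y4, y3]], [y5, y1]]
Under [a, b] = ab - ba we get 16 signed associative words (2^4 = 16).
The y1-initial words carry the normal form:
  word y1y5y2y3y4 has sign -1, contributing -[[[[y1, y5], y2], y3], y4]
  word y1y5y2y4y3 has sign +1, contributing +[[[[y1, y5], y2], y4], y3]
  word y1y5y3y4y2 has sign +1, contributing +[[[[y1, y5], y3], y4], y2]
  word y1y5y4y3y2 has sign -1, contributing -[[[[y1, y5], y4], y3], y2]


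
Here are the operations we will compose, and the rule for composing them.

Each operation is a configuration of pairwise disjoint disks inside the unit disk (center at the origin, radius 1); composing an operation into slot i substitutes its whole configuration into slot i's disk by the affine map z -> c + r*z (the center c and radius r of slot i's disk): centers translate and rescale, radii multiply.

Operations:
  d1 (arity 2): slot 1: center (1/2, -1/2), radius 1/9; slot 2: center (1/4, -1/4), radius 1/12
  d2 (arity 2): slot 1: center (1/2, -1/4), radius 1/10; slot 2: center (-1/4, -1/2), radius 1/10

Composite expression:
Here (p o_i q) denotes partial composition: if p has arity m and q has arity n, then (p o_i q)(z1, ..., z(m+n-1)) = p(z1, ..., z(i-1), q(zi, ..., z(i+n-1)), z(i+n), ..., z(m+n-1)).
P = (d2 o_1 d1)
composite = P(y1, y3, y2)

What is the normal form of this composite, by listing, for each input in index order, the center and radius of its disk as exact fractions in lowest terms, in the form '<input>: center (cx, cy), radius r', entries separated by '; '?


y1: center (11/20, -3/10), radius 1/90; y2: center (-1/4, -1/2), radius 1/10; y3: center (21/40, -11/40), radius 1/120

Follow each y-input down from d2: c' goes to c + r*c', radius to r*r'.
tracing y1 down its 2-map path: center (11/20, -3/10), radius 1/90
tracing y3 down its 2-map path: center (21/40, -11/40), radius 1/120
tracing y2 down its 1-map path: center (-1/4, -1/2), radius 1/10


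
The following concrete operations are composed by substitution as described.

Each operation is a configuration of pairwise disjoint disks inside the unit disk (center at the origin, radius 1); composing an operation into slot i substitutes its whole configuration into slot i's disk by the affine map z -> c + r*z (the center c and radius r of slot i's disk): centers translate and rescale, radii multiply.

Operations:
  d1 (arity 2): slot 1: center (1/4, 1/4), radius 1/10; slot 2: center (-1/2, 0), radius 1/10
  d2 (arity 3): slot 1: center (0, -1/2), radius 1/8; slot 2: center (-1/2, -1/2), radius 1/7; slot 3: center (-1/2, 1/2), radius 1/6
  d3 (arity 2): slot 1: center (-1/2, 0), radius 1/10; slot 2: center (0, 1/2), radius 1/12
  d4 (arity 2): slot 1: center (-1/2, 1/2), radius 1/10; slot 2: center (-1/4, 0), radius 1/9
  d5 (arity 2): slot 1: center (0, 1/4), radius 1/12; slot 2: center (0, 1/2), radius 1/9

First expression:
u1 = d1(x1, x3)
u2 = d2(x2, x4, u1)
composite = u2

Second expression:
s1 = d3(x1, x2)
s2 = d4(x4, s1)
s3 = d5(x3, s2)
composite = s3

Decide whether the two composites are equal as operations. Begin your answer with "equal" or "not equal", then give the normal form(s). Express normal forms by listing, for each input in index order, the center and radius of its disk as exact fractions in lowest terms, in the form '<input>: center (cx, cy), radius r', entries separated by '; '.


not equal; the first gives x1: center (-11/24, 13/24), radius 1/60; x2: center (0, -1/2), radius 1/8; x3: center (-7/12, 1/2), radius 1/60; x4: center (-1/2, -1/2), radius 1/7 and the second x1: center (-11/324, 1/2), radius 1/810; x2: center (-1/36, 41/81), radius 1/972; x3: center (0, 1/4), radius 1/12; x4: center (-1/18, 5/9), radius 1/90

The first composite normalizes to x1: center (-11/24, 13/24), radius 1/60; x2: center (0, -1/2), radius 1/8; x3: center (-7/12, 1/2), radius 1/60; x4: center (-1/2, -1/2), radius 1/7
The second composite normalizes to x1: center (-11/324, 1/2), radius 1/810; x2: center (-1/36, 41/81), radius 1/972; x3: center (0, 1/4), radius 1/12; x4: center (-1/18, 5/9), radius 1/90
They disagree, so not equal.


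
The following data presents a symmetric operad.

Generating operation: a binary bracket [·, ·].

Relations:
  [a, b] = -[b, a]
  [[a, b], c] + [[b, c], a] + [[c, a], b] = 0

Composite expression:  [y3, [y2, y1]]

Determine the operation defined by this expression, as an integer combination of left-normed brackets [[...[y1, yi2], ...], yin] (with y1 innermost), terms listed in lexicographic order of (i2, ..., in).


In the tensor algebra, words opening y1 carry the y1-anchored form.
Composite bracket: [y3, [y2, y1]]
The bracket unfolds into 4 signed words via [a, b] = ab - ba (2^2 = 4).
Words beginning with y1 determine it all:
  word y1y2y3 has sign +1, contributing +[[y1, y2], y3]

[[y1, y2], y3]


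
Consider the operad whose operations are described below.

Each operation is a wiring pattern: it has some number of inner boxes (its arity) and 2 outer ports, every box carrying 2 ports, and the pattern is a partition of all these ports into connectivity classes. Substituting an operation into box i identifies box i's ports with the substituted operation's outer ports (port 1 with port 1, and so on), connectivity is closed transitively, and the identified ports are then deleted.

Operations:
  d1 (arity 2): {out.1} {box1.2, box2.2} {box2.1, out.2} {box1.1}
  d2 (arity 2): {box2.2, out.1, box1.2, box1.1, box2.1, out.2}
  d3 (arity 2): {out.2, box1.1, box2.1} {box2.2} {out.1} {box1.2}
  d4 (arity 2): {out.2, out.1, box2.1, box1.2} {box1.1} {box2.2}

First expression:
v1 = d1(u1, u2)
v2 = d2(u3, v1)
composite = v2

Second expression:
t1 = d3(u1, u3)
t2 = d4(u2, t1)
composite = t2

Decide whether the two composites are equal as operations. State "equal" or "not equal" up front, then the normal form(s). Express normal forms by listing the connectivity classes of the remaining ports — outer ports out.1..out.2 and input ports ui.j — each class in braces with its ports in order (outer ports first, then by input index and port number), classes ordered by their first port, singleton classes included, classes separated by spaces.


not equal — first {out.1, out.2, u2.1, u3.1, u3.2} {u1.1} {u1.2, u2.2}, second {out.1, out.2, u2.2} {u1.1, u3.1} {u1.2} {u2.1} {u3.2}


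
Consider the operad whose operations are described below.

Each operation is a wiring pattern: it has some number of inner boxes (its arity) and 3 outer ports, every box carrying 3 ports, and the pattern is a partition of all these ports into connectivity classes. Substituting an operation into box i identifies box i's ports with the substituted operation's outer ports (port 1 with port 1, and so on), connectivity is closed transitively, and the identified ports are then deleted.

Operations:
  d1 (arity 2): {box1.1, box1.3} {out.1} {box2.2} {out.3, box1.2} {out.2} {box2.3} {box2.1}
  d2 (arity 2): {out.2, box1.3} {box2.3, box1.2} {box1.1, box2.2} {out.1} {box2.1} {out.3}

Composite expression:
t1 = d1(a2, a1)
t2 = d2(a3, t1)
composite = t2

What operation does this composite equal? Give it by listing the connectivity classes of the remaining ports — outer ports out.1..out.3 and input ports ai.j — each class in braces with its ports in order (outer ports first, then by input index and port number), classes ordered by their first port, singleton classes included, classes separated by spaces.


{out.1} {out.2, a3.3} {out.3} {a1.1} {a1.2} {a1.3} {a2.1, a2.3} {a2.2, a3.2} {a3.1}

Two ports join when wires chain via d2-identified ports.
d1 over (a2, a1) gives {out.1} {out.2} {out.3, a2.2} {a1.1} {a1.2} {a1.3} {a2.1, a2.3}, out.j being that stage's outer ports
d2 over (a3, a2, a1) gives {out.1} {out.2, a3.3} {out.3} {a1.1} {a1.2} {a1.3} {a2.1, a2.3} {a2.2, a3.2} {a3.1}, out.j being that stage's outer ports


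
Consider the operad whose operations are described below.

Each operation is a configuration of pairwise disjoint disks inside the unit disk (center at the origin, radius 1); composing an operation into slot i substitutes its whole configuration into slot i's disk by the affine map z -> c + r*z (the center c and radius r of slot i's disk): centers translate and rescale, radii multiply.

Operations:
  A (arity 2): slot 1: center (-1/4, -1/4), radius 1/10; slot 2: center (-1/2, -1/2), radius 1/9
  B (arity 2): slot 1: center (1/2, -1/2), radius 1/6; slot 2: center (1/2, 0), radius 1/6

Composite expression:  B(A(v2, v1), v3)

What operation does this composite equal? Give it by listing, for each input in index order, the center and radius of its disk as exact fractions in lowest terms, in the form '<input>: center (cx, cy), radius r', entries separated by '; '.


v1: center (5/12, -7/12), radius 1/54; v2: center (11/24, -13/24), radius 1/60; v3: center (1/2, 0), radius 1/6

Nesting under B composes maps z -> c + r*z down each v-path.
v2 passes through 2 substitutions, ending at center (11/24, -13/24), radius 1/60
v1 passes through 2 substitutions, ending at center (5/12, -7/12), radius 1/54
v3 passes through 1 substitution, ending at center (1/2, 0), radius 1/6


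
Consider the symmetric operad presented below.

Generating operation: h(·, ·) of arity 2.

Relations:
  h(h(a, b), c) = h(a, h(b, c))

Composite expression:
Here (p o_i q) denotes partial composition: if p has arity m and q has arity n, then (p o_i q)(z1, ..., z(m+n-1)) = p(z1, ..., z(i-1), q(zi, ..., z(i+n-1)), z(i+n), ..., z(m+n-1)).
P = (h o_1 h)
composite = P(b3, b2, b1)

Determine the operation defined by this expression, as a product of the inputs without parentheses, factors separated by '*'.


b3 * b2 * b1

Key point: h is associative — brackets drop, the b-order remains.
h(b3, b2) unparenthesizes to b3 * b2
h(h(b3, b2), b1) unparenthesizes to b3 * b2 * b1


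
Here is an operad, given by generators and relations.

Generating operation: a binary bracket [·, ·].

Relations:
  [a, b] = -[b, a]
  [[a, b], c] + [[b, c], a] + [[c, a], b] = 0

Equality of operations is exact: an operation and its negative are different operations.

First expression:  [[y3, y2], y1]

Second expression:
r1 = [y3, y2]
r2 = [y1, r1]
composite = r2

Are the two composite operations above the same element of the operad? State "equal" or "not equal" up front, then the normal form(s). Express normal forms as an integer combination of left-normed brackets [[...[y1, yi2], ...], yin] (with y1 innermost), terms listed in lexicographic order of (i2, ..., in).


not equal — first [[y1, y2], y3] - [[y1, y3], y2], second -[[y1, y2], y3] + [[y1, y3], y2]

The first composite normalizes to [[y1, y2], y3] - [[y1, y3], y2]
The second composite normalizes to -[[y1, y2], y3] + [[y1, y3], y2]
They disagree, so not equal.


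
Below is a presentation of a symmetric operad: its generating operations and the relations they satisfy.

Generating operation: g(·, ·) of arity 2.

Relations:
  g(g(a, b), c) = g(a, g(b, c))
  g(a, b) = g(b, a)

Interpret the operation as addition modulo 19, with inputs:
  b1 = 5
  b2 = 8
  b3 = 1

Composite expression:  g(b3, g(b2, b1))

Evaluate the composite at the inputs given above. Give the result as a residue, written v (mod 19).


14 (mod 19)

g(b2, b1) = 13
g(b3, g(b2, b1)) = 14


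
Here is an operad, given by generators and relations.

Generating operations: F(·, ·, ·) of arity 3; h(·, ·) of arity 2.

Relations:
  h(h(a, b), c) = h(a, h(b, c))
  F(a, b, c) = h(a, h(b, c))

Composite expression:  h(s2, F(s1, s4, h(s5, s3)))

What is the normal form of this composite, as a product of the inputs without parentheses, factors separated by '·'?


Key point: h is associative — brackets drop, the s-order remains.
h(s5, s3) collapses to s5 · s3
F(s1, s4, h(s5, s3)) collapses to s1 · s4 · s5 · s3
h(s2, F(s1, s4, h(s5, s3))) collapses to s2 · s1 · s4 · s5 · s3

s2 · s1 · s4 · s5 · s3


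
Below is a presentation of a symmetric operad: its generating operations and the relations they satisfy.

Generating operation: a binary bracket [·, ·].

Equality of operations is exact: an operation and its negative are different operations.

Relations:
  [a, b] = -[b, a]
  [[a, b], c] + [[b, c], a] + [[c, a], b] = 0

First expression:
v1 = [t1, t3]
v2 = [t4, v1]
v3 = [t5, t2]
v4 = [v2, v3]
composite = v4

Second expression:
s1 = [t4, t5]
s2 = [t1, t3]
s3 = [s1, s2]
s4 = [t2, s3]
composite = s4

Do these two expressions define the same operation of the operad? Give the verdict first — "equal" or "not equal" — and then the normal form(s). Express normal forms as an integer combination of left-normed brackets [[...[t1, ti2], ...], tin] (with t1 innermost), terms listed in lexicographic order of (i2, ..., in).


not equal; first: [[[[t1, t3], t4], t2], t5] - [[[[t1, t3], t4], t5], t2]; second: [[[[t1, t3], t4], t5], t2] - [[[[t1, t3], t5], t4], t2]

The first expression, normalized: [[[[t1, t3], t4], t2], t5] - [[[[t1, t3], t4], t5], t2]
The second expression, normalized: [[[[t1, t3], t4], t5], t2] - [[[[t1, t3], t5], t4], t2]
Different reductions; not equal.


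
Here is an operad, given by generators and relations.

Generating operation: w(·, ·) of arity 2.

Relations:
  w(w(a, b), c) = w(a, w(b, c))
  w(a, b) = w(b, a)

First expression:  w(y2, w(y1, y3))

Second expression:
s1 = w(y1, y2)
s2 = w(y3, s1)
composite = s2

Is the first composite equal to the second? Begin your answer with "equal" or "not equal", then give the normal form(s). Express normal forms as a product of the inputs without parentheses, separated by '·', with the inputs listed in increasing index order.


equal: each reduces to y1 · y2 · y3


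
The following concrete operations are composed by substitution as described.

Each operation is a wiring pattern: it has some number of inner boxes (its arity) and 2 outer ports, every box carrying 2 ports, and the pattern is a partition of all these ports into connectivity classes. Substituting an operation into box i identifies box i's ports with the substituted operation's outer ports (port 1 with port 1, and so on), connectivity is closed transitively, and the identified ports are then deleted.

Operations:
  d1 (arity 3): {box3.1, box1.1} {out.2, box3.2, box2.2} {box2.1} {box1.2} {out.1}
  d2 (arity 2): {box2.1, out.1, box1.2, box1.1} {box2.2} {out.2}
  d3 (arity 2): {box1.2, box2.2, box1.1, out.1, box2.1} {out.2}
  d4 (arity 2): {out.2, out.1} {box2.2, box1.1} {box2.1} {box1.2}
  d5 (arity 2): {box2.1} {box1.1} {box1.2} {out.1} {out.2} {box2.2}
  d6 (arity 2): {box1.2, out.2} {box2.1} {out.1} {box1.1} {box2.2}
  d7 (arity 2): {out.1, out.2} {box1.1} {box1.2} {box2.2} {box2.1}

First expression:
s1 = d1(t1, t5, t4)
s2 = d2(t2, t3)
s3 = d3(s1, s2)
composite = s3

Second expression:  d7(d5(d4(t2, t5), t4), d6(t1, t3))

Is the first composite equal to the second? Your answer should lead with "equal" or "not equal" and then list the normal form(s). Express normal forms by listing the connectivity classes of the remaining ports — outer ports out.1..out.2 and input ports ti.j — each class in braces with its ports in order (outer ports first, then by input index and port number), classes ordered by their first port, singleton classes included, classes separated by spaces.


not equal: they reduce to {out.1, t2.1, t2.2, t3.1, t4.2, t5.2} {out.2} {t1.1, t4.1} {t1.2} {t3.2} {t5.1} and {out.1, out.2} {t1.1} {t1.2} {t2.1, t5.2} {t2.2} {t3.1} {t3.2} {t4.1} {t4.2} {t5.1}


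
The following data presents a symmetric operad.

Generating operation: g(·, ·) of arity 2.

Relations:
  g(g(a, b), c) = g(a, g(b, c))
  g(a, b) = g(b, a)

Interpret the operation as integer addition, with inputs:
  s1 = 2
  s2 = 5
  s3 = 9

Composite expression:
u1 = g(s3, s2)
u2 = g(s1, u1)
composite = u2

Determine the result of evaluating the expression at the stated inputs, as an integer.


g(s3, s2) = 14
g(s1, g(s3, s2)) = 16

16


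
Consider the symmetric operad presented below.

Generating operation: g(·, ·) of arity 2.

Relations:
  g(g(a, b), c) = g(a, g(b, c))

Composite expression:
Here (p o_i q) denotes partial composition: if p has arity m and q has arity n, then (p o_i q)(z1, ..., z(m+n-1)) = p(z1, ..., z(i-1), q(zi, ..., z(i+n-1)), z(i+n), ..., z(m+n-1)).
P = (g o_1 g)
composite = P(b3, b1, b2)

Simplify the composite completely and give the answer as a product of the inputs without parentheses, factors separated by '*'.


Key point: g is associative — brackets drop, the b-order remains.
g(b3, b1) reduces to b3 * b1
g(g(b3, b1), b2) reduces to b3 * b1 * b2

b3 * b1 * b2


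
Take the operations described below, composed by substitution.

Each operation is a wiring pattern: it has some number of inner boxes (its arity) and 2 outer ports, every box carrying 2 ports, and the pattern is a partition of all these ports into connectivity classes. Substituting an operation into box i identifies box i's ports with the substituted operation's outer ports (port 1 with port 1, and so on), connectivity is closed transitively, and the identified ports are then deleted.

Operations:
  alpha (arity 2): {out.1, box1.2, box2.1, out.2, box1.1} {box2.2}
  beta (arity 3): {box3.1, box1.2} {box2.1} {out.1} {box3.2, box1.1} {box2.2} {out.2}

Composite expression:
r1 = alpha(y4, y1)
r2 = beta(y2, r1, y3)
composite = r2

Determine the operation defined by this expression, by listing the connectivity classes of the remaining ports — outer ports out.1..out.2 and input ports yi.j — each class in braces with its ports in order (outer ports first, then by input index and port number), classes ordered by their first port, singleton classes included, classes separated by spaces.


Reachability decides: close wires over beta-identified ports.
after alpha, the pattern on (y4, y1) reads {out.1, out.2, y1.1, y4.1, y4.2} {y1.2} (out.j = its outer ports)
after beta, the pattern on (y2, y4, y1, y3) reads {out.1} {out.2} {y1.1, y4.1, y4.2} {y1.2} {y2.1, y3.2} {y2.2, y3.1} (out.j = its outer ports)

{out.1} {out.2} {y1.1, y4.1, y4.2} {y1.2} {y2.1, y3.2} {y2.2, y3.1}


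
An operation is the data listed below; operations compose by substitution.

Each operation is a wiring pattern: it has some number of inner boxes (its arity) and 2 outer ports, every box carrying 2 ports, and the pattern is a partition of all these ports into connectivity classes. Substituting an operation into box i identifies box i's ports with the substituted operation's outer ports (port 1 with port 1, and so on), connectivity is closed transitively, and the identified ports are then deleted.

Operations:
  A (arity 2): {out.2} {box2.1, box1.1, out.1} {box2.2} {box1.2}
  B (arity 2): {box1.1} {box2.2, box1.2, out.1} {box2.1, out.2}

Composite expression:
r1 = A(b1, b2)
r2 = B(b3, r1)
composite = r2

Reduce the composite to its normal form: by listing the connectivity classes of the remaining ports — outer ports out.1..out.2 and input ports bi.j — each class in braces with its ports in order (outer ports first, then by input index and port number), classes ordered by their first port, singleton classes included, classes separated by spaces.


{out.1, b3.2} {out.2, b1.1, b2.1} {b1.2} {b2.2} {b3.1}

Connectivity passes through glued B-boundaries; trace each wire chain.
after A, the pattern on (b1, b2) reads {out.1, b1.1, b2.1} {out.2} {b1.2} {b2.2} (out.j = its outer ports)
after B, the pattern on (b3, b1, b2) reads {out.1, b3.2} {out.2, b1.1, b2.1} {b1.2} {b2.2} {b3.1} (out.j = its outer ports)


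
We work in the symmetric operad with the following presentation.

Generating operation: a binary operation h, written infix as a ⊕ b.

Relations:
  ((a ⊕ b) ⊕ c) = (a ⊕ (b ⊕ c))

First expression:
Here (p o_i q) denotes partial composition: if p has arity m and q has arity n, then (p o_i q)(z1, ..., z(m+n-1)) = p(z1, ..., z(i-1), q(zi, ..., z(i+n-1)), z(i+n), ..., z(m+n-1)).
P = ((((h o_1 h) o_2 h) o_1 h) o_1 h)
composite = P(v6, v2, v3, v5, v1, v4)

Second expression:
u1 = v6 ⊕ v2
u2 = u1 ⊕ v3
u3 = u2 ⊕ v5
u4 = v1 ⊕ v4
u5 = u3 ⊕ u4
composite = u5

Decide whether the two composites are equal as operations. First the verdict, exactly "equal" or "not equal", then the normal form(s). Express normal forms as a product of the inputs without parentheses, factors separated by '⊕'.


In normal form, the first expression is v6 ⊕ v2 ⊕ v3 ⊕ v5 ⊕ v1 ⊕ v4
In normal form, the second expression is v6 ⊕ v2 ⊕ v3 ⊕ v5 ⊕ v1 ⊕ v4
Identical normal forms: equal.

equal; both compose to v6 ⊕ v2 ⊕ v3 ⊕ v5 ⊕ v1 ⊕ v4


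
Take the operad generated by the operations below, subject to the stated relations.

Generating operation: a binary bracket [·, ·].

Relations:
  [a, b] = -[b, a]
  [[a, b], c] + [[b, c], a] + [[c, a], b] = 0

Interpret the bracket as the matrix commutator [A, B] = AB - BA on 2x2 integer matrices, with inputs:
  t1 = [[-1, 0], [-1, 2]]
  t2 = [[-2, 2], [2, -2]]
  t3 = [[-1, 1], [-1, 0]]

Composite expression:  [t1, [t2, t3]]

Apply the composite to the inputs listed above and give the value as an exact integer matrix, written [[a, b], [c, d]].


[t2, t3] = [[-4, 2], [-2, 4]]
[t1, [t2, t3]] = [[2, -6], [2, -2]]

[[2, -6], [2, -2]]


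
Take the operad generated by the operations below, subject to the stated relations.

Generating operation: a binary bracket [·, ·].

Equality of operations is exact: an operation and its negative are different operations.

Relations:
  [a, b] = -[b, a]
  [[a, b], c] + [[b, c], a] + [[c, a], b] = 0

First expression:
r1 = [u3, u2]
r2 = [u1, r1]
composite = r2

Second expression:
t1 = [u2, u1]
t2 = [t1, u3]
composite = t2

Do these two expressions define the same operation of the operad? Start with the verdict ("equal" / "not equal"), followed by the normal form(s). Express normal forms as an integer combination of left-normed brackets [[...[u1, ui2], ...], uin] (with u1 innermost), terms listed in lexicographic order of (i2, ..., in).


not equal; the first gives -[[u1, u2], u3] + [[u1, u3], u2] and the second -[[u1, u2], u3]

Reducing the first expression gives -[[u1, u2], u3] + [[u1, u3], u2]
Reducing the second expression gives -[[u1, u2], u3]
The normal forms differ: not equal.


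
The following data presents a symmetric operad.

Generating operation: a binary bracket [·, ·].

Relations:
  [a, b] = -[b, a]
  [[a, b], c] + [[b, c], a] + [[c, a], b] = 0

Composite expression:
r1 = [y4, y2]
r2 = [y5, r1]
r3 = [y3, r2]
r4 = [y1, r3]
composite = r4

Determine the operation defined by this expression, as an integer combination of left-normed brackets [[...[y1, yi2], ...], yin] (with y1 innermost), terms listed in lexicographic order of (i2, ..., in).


-[[[[y1, y2], y4], y5], y3] + [[[[y1, y3], y2], y4], y5] - [[[[y1, y3], y4], y2], y5] - [[[[y1, y3], y5], y2], y4] + [[[[y1, y3], y5], y4], y2] + [[[[y1, y4], y2], y5], y3] + [[[[y1, y5], y2], y4], y3] - [[[[y1, y5], y4], y2], y3]

A multilinear Lie element is pinned by y1-initial words (y1 innermost).
Composite bracket: [y1, [y3, [y5, [y4, y2]]]]
Full expansion: 16 signed words from ab - ba (2^4 = 16).
Words beginning with y1 determine it all:
  y1y2y4y5y3 (sign -1) contributes -[[[[y1, y2], y4], y5], y3]
  y1y3y2y4y5 (sign +1) contributes +[[[[y1, y3], y2], y4], y5]
  y1y3y4y2y5 (sign -1) contributes -[[[[y1, y3], y4], y2], y5]
  y1y3y5y2y4 (sign -1) contributes -[[[[y1, y3], y5], y2], y4]
  y1y3y5y4y2 (sign +1) contributes +[[[[y1, y3], y5], y4], y2]
  y1y4y2y5y3 (sign +1) contributes +[[[[y1, y4], y2], y5], y3]
  y1y5y2y4y3 (sign +1) contributes +[[[[y1, y5], y2], y4], y3]
  y1y5y4y2y3 (sign -1) contributes -[[[[y1, y5], y4], y2], y3]


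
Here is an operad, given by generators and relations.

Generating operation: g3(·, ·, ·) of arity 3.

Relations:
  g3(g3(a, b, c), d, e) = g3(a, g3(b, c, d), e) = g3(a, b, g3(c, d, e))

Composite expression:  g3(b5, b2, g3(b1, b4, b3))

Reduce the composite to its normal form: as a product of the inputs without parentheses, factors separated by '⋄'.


The g3-tree's shape is irrelevant; the b-reading-order decides.
g3(b1, b4, b3) spells out as b1 ⋄ b4 ⋄ b3
g3(b5, b2, g3(b1, b4, b3)) spells out as b5 ⋄ b2 ⋄ b1 ⋄ b4 ⋄ b3

b5 ⋄ b2 ⋄ b1 ⋄ b4 ⋄ b3


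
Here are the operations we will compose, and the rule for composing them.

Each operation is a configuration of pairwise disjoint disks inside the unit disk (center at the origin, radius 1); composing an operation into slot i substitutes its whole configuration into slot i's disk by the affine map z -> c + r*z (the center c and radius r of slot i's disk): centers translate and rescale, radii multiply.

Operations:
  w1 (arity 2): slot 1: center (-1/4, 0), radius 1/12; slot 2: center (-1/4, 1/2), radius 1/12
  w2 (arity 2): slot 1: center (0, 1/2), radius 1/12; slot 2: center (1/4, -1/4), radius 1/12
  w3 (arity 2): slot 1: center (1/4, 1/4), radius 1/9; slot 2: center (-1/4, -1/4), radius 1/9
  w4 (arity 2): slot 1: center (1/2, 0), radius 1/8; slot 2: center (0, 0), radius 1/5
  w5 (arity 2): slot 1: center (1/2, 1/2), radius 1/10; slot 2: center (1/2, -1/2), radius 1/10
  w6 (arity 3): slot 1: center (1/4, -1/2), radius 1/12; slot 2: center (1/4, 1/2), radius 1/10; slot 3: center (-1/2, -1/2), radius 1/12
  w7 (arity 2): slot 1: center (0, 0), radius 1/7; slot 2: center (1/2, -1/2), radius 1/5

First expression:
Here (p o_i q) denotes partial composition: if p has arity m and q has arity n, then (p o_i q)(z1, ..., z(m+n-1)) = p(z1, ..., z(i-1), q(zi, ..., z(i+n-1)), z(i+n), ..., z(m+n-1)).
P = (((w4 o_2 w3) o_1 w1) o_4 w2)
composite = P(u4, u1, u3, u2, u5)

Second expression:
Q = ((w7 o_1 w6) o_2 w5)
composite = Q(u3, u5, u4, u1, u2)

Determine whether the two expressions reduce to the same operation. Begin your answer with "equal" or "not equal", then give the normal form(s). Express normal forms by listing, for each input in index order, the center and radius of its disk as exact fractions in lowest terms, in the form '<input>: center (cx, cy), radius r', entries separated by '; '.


not equal: they reduce to u1: center (15/32, 1/16), radius 1/96; u2: center (-1/20, -7/180), radius 1/540; u3: center (1/20, 1/20), radius 1/45; u4: center (15/32, 0), radius 1/96; u5: center (-2/45, -1/18), radius 1/540 and u1: center (-1/14, -1/14), radius 1/84; u2: center (1/2, -1/2), radius 1/5; u3: center (1/28, -1/14), radius 1/84; u4: center (3/70, 9/140), radius 1/700; u5: center (3/70, 11/140), radius 1/700


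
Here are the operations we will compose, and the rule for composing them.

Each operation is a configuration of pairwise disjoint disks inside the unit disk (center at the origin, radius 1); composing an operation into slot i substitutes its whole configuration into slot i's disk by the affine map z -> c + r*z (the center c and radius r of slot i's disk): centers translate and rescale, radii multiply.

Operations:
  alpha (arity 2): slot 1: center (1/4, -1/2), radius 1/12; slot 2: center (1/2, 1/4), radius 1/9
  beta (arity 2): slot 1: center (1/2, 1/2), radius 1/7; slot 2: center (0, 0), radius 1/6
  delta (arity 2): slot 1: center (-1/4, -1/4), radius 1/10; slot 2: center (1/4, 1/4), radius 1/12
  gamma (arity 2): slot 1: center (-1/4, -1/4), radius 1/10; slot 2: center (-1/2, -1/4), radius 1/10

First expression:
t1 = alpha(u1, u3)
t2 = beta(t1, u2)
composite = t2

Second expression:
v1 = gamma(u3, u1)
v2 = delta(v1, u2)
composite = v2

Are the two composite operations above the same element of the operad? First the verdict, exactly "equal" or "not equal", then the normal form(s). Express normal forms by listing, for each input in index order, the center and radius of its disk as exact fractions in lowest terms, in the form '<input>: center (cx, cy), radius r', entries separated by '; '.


not equal; first: u1: center (15/28, 3/7), radius 1/84; u2: center (0, 0), radius 1/6; u3: center (4/7, 15/28), radius 1/63; second: u1: center (-3/10, -11/40), radius 1/100; u2: center (1/4, 1/4), radius 1/12; u3: center (-11/40, -11/40), radius 1/100

Reducing the first expression gives u1: center (15/28, 3/7), radius 1/84; u2: center (0, 0), radius 1/6; u3: center (4/7, 15/28), radius 1/63
Reducing the second expression gives u1: center (-3/10, -11/40), radius 1/100; u2: center (1/4, 1/4), radius 1/12; u3: center (-11/40, -11/40), radius 1/100
Distinct normal forms: not equal.


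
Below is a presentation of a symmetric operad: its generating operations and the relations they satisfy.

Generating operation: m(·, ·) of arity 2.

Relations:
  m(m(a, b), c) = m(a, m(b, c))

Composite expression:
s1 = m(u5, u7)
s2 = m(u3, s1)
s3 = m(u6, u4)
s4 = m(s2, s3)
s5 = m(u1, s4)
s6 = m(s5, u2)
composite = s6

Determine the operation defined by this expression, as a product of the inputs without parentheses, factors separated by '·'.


u1 · u3 · u5 · u7 · u6 · u4 · u2


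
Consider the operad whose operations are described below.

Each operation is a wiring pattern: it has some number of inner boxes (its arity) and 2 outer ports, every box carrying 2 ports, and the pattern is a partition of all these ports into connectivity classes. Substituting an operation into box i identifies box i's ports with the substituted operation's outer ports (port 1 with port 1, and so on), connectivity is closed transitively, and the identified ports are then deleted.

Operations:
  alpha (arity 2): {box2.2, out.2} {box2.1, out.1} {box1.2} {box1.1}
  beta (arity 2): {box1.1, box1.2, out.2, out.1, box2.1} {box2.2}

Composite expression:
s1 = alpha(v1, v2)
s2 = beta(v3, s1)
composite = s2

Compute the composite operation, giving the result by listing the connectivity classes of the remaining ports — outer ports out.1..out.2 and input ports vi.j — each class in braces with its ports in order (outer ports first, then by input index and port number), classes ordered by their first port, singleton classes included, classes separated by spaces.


Connectivity passes through glued beta-boundaries; trace each wire chain.
the subtree at alpha composes to {out.1, v2.1} {out.2, v2.2} {v1.1} {v1.2} on (v1, v2); out.j = own outer ports
the subtree at beta composes to {out.1, out.2, v2.1, v3.1, v3.2} {v1.1} {v1.2} {v2.2} on (v3, v1, v2); out.j = own outer ports

{out.1, out.2, v2.1, v3.1, v3.2} {v1.1} {v1.2} {v2.2}
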